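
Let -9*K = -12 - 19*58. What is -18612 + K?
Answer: -166394/9 ≈ -18488.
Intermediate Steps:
K = 1114/9 (K = -(-12 - 19*58)/9 = -(-12 - 1102)/9 = -1/9*(-1114) = 1114/9 ≈ 123.78)
-18612 + K = -18612 + 1114/9 = -166394/9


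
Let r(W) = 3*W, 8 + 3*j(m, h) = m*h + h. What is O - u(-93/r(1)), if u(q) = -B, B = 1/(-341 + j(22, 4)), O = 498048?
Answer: 155889023/313 ≈ 4.9805e+5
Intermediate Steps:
j(m, h) = -8/3 + h/3 + h*m/3 (j(m, h) = -8/3 + (m*h + h)/3 = -8/3 + (h*m + h)/3 = -8/3 + (h + h*m)/3 = -8/3 + (h/3 + h*m/3) = -8/3 + h/3 + h*m/3)
B = -1/313 (B = 1/(-341 + (-8/3 + (⅓)*4 + (⅓)*4*22)) = 1/(-341 + (-8/3 + 4/3 + 88/3)) = 1/(-341 + 28) = 1/(-313) = -1/313 ≈ -0.0031949)
u(q) = 1/313 (u(q) = -1*(-1/313) = 1/313)
O - u(-93/r(1)) = 498048 - 1*1/313 = 498048 - 1/313 = 155889023/313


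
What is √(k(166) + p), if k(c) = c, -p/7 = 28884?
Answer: I*√202022 ≈ 449.47*I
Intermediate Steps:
p = -202188 (p = -7*28884 = -202188)
√(k(166) + p) = √(166 - 202188) = √(-202022) = I*√202022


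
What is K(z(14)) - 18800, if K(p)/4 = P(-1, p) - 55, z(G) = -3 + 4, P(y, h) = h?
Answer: -19016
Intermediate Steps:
z(G) = 1
K(p) = -220 + 4*p (K(p) = 4*(p - 55) = 4*(-55 + p) = -220 + 4*p)
K(z(14)) - 18800 = (-220 + 4*1) - 18800 = (-220 + 4) - 18800 = -216 - 18800 = -19016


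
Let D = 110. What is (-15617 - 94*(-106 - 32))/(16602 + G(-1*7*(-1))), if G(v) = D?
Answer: -2645/16712 ≈ -0.15827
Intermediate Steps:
G(v) = 110
(-15617 - 94*(-106 - 32))/(16602 + G(-1*7*(-1))) = (-15617 - 94*(-106 - 32))/(16602 + 110) = (-15617 - 94*(-138))/16712 = (-15617 + 12972)*(1/16712) = -2645*1/16712 = -2645/16712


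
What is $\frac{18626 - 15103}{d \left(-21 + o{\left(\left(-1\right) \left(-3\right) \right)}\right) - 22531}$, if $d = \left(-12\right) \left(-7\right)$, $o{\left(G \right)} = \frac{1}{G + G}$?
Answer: $- \frac{3523}{24281} \approx -0.14509$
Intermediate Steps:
$o{\left(G \right)} = \frac{1}{2 G}$
$d = 84$
$\frac{18626 - 15103}{d \left(-21 + o{\left(\left(-1\right) \left(-3\right) \right)}\right) - 22531} = \frac{18626 - 15103}{84 \left(-21 + \frac{1}{2 \left(\left(-1\right) \left(-3\right)\right)}\right) - 22531} = \frac{3523}{84 \left(-21 + \frac{1}{2 \cdot 3}\right) - 22531} = \frac{3523}{84 \left(-21 + \frac{1}{2} \cdot \frac{1}{3}\right) - 22531} = \frac{3523}{84 \left(-21 + \frac{1}{6}\right) - 22531} = \frac{3523}{84 \left(- \frac{125}{6}\right) - 22531} = \frac{3523}{-1750 - 22531} = \frac{3523}{-24281} = 3523 \left(- \frac{1}{24281}\right) = - \frac{3523}{24281}$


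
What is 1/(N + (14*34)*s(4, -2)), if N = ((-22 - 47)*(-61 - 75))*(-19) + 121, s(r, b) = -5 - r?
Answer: -1/182459 ≈ -5.4807e-6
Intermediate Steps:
N = -178175 (N = -69*(-136)*(-19) + 121 = 9384*(-19) + 121 = -178296 + 121 = -178175)
1/(N + (14*34)*s(4, -2)) = 1/(-178175 + (14*34)*(-5 - 1*4)) = 1/(-178175 + 476*(-5 - 4)) = 1/(-178175 + 476*(-9)) = 1/(-178175 - 4284) = 1/(-182459) = -1/182459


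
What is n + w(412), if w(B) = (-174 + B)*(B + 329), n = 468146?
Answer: 644504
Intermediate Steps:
w(B) = (-174 + B)*(329 + B)
n + w(412) = 468146 + (-57246 + 412² + 155*412) = 468146 + (-57246 + 169744 + 63860) = 468146 + 176358 = 644504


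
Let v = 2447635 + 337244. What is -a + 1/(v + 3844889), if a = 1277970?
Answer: -8472644610959/6629768 ≈ -1.2780e+6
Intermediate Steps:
v = 2784879
-a + 1/(v + 3844889) = -1*1277970 + 1/(2784879 + 3844889) = -1277970 + 1/6629768 = -8472644610959/6629768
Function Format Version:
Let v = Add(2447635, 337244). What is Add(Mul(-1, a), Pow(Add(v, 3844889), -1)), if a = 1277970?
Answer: Rational(-8472644610959, 6629768) ≈ -1.2780e+6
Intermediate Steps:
v = 2784879
Add(Mul(-1, a), Pow(Add(v, 3844889), -1)) = Add(Mul(-1, 1277970), Pow(Add(2784879, 3844889), -1)) = Add(-1277970, Pow(6629768, -1)) = Add(-1277970, Rational(1, 6629768)) = Rational(-8472644610959, 6629768)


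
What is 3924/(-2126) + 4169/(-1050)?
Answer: -6491747/1116150 ≈ -5.8162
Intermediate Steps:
3924/(-2126) + 4169/(-1050) = 3924*(-1/2126) + 4169*(-1/1050) = -1962/1063 - 4169/1050 = -6491747/1116150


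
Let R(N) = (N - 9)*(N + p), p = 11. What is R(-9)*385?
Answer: -13860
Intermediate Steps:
R(N) = (-9 + N)*(11 + N) (R(N) = (N - 9)*(N + 11) = (-9 + N)*(11 + N))
R(-9)*385 = (-99 + (-9)² + 2*(-9))*385 = (-99 + 81 - 18)*385 = -36*385 = -13860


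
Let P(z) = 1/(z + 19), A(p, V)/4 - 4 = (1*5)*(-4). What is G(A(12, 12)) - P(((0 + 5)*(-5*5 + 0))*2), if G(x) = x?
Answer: -14783/231 ≈ -63.996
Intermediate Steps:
A(p, V) = -64 (A(p, V) = 16 + 4*((1*5)*(-4)) = 16 + 4*(5*(-4)) = 16 + 4*(-20) = 16 - 80 = -64)
P(z) = 1/(19 + z)
G(A(12, 12)) - P(((0 + 5)*(-5*5 + 0))*2) = -64 - 1/(19 + ((0 + 5)*(-5*5 + 0))*2) = -64 - 1/(19 + (5*(-25 + 0))*2) = -64 - 1/(19 + (5*(-25))*2) = -64 - 1/(19 - 125*2) = -64 - 1/(19 - 250) = -64 - 1/(-231) = -64 - 1*(-1/231) = -64 + 1/231 = -14783/231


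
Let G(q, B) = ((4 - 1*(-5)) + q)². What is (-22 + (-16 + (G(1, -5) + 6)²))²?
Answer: 125395204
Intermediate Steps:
G(q, B) = (9 + q)² (G(q, B) = ((4 + 5) + q)² = (9 + q)²)
(-22 + (-16 + (G(1, -5) + 6)²))² = (-22 + (-16 + ((9 + 1)² + 6)²))² = (-22 + (-16 + (10² + 6)²))² = (-22 + (-16 + (100 + 6)²))² = (-22 + (-16 + 106²))² = (-22 + (-16 + 11236))² = (-22 + 11220)² = 11198² = 125395204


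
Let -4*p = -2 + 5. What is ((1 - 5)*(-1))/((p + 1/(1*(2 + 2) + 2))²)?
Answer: 576/49 ≈ 11.755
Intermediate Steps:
p = -¾ (p = -(-2 + 5)/4 = -¼*3 = -¾ ≈ -0.75000)
((1 - 5)*(-1))/((p + 1/(1*(2 + 2) + 2))²) = ((1 - 5)*(-1))/((-¾ + 1/(1*(2 + 2) + 2))²) = (-4*(-1))/((-¾ + 1/(1*4 + 2))²) = 4/((-¾ + 1/(4 + 2))²) = 4/((-¾ + 1/6)²) = 4/((-¾ + ⅙)²) = 4/((-7/12)²) = 4/(49/144) = 4*(144/49) = 576/49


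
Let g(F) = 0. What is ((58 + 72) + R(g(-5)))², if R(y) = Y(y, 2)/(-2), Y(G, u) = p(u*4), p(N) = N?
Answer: 15876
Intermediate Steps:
Y(G, u) = 4*u (Y(G, u) = u*4 = 4*u)
R(y) = -4 (R(y) = (4*2)/(-2) = 8*(-½) = -4)
((58 + 72) + R(g(-5)))² = ((58 + 72) - 4)² = (130 - 4)² = 126² = 15876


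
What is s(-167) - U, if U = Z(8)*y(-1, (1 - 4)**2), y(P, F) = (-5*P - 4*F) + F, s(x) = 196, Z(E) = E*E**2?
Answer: 11460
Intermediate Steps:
Z(E) = E**3
y(P, F) = -5*P - 3*F
U = -11264 (U = 8**3*(-5*(-1) - 3*(1 - 4)**2) = 512*(5 - 3*(-3)**2) = 512*(5 - 3*9) = 512*(5 - 27) = 512*(-22) = -11264)
s(-167) - U = 196 - 1*(-11264) = 196 + 11264 = 11460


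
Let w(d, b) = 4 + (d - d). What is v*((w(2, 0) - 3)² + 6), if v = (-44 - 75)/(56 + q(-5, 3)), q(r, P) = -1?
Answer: -833/55 ≈ -15.145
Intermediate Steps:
w(d, b) = 4 (w(d, b) = 4 + 0 = 4)
v = -119/55 (v = (-44 - 75)/(56 - 1) = -119/55 ≈ -2.1636)
v*((w(2, 0) - 3)² + 6) = -119*((4 - 3)² + 6)/55 = -119*(1² + 6)/55 = -119*(1 + 6)/55 = -119/55*7 = -833/55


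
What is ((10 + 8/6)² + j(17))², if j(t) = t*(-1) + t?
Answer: 1336336/81 ≈ 16498.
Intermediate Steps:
j(t) = 0 (j(t) = -t + t = 0)
((10 + 8/6)² + j(17))² = ((10 + 8/6)² + 0)² = ((10 + 8*(⅙))² + 0)² = ((10 + 4/3)² + 0)² = ((34/3)² + 0)² = (1156/9 + 0)² = (1156/9)² = 1336336/81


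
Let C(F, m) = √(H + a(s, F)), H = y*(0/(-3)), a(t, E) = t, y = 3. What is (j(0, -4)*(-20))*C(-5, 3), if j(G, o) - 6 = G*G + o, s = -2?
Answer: -40*I*√2 ≈ -56.569*I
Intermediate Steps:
H = 0 (H = 3*(0/(-3)) = 3*(0*(-⅓)) = 3*0 = 0)
j(G, o) = 6 + o + G² (j(G, o) = 6 + (G*G + o) = 6 + (G² + o) = 6 + (o + G²) = 6 + o + G²)
C(F, m) = I*√2 (C(F, m) = √(0 - 2) = √(-2) = I*√2)
(j(0, -4)*(-20))*C(-5, 3) = ((6 - 4 + 0²)*(-20))*(I*√2) = ((6 - 4 + 0)*(-20))*(I*√2) = (2*(-20))*(I*√2) = -40*I*√2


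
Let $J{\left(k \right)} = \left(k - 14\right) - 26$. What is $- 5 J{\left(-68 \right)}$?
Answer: $540$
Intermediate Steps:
$J{\left(k \right)} = -40 + k$ ($J{\left(k \right)} = \left(-14 + k\right) - 26 = -40 + k$)
$- 5 J{\left(-68 \right)} = - 5 \left(-40 - 68\right) = \left(-5\right) \left(-108\right) = 540$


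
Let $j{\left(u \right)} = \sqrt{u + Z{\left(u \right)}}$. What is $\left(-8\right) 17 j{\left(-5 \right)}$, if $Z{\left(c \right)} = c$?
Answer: $- 136 i \sqrt{10} \approx - 430.07 i$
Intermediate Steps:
$j{\left(u \right)} = \sqrt{2} \sqrt{u}$ ($j{\left(u \right)} = \sqrt{u + u} = \sqrt{2 u} = \sqrt{2} \sqrt{u}$)
$\left(-8\right) 17 j{\left(-5 \right)} = \left(-8\right) 17 \sqrt{2} \sqrt{-5} = - 136 \sqrt{2} i \sqrt{5} = - 136 i \sqrt{10}$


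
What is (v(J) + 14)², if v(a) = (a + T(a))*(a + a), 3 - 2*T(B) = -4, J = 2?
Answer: 1296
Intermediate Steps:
T(B) = 7/2 (T(B) = 3/2 - ½*(-4) = 3/2 + 2 = 7/2)
v(a) = 2*a*(7/2 + a) (v(a) = (a + 7/2)*(a + a) = (7/2 + a)*(2*a) = 2*a*(7/2 + a))
(v(J) + 14)² = (2*(7 + 2*2) + 14)² = (2*(7 + 4) + 14)² = (2*11 + 14)² = (22 + 14)² = 36² = 1296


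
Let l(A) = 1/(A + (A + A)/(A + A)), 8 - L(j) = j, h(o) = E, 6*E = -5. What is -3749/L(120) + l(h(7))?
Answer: 4421/112 ≈ 39.473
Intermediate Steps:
E = -5/6 (E = (1/6)*(-5) = -5/6 ≈ -0.83333)
h(o) = -5/6
L(j) = 8 - j
l(A) = 1/(1 + A) (l(A) = 1/(A + (2*A)/((2*A))) = 1/(A + (2*A)*(1/(2*A))) = 1/(A + 1) = 1/(1 + A))
-3749/L(120) + l(h(7)) = -3749/(8 - 1*120) + 1/(1 - 5/6) = -3749/(8 - 120) + 1/(1/6) = -3749/(-112) + 6 = -3749*(-1/112) + 6 = 3749/112 + 6 = 4421/112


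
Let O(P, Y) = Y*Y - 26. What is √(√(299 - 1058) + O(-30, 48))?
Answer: √(2278 + I*√759) ≈ 47.729 + 0.2886*I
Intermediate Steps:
O(P, Y) = -26 + Y² (O(P, Y) = Y² - 26 = -26 + Y²)
√(√(299 - 1058) + O(-30, 48)) = √(√(299 - 1058) + (-26 + 48²)) = √(√(-759) + (-26 + 2304)) = √(I*√759 + 2278) = √(2278 + I*√759)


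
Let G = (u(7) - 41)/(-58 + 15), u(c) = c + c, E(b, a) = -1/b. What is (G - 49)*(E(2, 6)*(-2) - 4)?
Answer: 6240/43 ≈ 145.12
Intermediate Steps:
u(c) = 2*c
G = 27/43 (G = (2*7 - 41)/(-58 + 15) = (14 - 41)/(-43) = -27*(-1/43) = 27/43 ≈ 0.62791)
(G - 49)*(E(2, 6)*(-2) - 4) = (27/43 - 49)*(-1/2*(-2) - 4) = -2080*(-1*1/2*(-2) - 4)/43 = -2080*(-1/2*(-2) - 4)/43 = -2080*(1 - 4)/43 = -2080/43*(-3) = 6240/43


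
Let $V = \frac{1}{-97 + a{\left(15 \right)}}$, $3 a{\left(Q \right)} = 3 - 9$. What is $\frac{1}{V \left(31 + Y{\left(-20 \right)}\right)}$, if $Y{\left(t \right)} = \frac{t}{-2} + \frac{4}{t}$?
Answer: $- \frac{165}{68} \approx -2.4265$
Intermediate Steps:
$a{\left(Q \right)} = -2$ ($a{\left(Q \right)} = \frac{3 - 9}{3} = \frac{1}{3} \left(-6\right) = -2$)
$Y{\left(t \right)} = \frac{4}{t} - \frac{t}{2}$ ($Y{\left(t \right)} = t \left(- \frac{1}{2}\right) + \frac{4}{t} = - \frac{t}{2} + \frac{4}{t} = \frac{4}{t} - \frac{t}{2}$)
$V = - \frac{1}{99}$ ($V = \frac{1}{-97 - 2} = \frac{1}{-99} = - \frac{1}{99} \approx -0.010101$)
$\frac{1}{V \left(31 + Y{\left(-20 \right)}\right)} = \frac{1}{\left(- \frac{1}{99}\right) \left(31 + \left(\frac{4}{-20} - -10\right)\right)} = \frac{1}{\left(- \frac{1}{99}\right) \left(31 + \left(4 \left(- \frac{1}{20}\right) + 10\right)\right)} = \frac{1}{\left(- \frac{1}{99}\right) \left(31 + \left(- \frac{1}{5} + 10\right)\right)} = \frac{1}{\left(- \frac{1}{99}\right) \left(31 + \frac{49}{5}\right)} = \frac{1}{\left(- \frac{1}{99}\right) \frac{204}{5}} = \frac{1}{- \frac{68}{165}} = - \frac{165}{68}$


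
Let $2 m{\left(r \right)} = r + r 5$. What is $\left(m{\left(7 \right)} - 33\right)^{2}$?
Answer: $144$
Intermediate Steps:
$m{\left(r \right)} = 3 r$ ($m{\left(r \right)} = \frac{r + r 5}{2} = \frac{r + 5 r}{2} = \frac{6 r}{2} = 3 r$)
$\left(m{\left(7 \right)} - 33\right)^{2} = \left(3 \cdot 7 - 33\right)^{2} = \left(21 - 33\right)^{2} = \left(-12\right)^{2} = 144$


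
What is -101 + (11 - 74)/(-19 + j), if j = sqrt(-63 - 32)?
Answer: -787/8 + 21*I*sqrt(95)/152 ≈ -98.375 + 1.3466*I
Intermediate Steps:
j = I*sqrt(95) (j = sqrt(-95) = I*sqrt(95) ≈ 9.7468*I)
-101 + (11 - 74)/(-19 + j) = -101 + (11 - 74)/(-19 + I*sqrt(95)) = -101 - 63/(-19 + I*sqrt(95))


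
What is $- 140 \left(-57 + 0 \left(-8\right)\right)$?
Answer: $7980$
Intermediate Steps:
$- 140 \left(-57 + 0 \left(-8\right)\right) = - 140 \left(-57 + 0\right) = \left(-140\right) \left(-57\right) = 7980$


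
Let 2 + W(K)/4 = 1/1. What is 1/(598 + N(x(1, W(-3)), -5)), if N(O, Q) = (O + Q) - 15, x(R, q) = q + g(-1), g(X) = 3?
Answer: 1/577 ≈ 0.0017331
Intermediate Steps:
W(K) = -4 (W(K) = -8 + 4/1 = -8 + 4*1 = -8 + 4 = -4)
x(R, q) = 3 + q (x(R, q) = q + 3 = 3 + q)
N(O, Q) = -15 + O + Q
1/(598 + N(x(1, W(-3)), -5)) = 1/(598 + (-15 + (3 - 4) - 5)) = 1/(598 + (-15 - 1 - 5)) = 1/(598 - 21) = 1/577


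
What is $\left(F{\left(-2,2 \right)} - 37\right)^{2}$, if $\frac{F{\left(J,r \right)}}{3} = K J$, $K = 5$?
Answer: $4489$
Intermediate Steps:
$F{\left(J,r \right)} = 15 J$ ($F{\left(J,r \right)} = 3 \cdot 5 J = 15 J$)
$\left(F{\left(-2,2 \right)} - 37\right)^{2} = \left(15 \left(-2\right) - 37\right)^{2} = \left(-30 - 37\right)^{2} = \left(-67\right)^{2} = 4489$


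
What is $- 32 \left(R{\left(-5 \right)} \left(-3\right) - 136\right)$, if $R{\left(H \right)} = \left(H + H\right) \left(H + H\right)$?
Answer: $13952$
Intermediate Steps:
$R{\left(H \right)} = 4 H^{2}$ ($R{\left(H \right)} = 2 H 2 H = 4 H^{2}$)
$- 32 \left(R{\left(-5 \right)} \left(-3\right) - 136\right) = - 32 \left(4 \left(-5\right)^{2} \left(-3\right) - 136\right) = - 32 \left(4 \cdot 25 \left(-3\right) - 136\right) = - 32 \left(100 \left(-3\right) - 136\right) = - 32 \left(-300 - 136\right) = \left(-32\right) \left(-436\right) = 13952$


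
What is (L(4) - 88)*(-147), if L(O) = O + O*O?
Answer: 9996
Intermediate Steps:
L(O) = O + O²
(L(4) - 88)*(-147) = (4*(1 + 4) - 88)*(-147) = (4*5 - 88)*(-147) = (20 - 88)*(-147) = -68*(-147) = 9996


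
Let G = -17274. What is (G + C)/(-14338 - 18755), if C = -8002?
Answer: 25276/33093 ≈ 0.76379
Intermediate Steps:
(G + C)/(-14338 - 18755) = (-17274 - 8002)/(-14338 - 18755) = -25276/(-33093) = -25276*(-1/33093) = 25276/33093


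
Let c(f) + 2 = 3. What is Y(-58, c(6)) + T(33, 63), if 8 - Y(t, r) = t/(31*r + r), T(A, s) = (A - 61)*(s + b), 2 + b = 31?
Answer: -41059/16 ≈ -2566.2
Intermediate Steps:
b = 29 (b = -2 + 31 = 29)
c(f) = 1 (c(f) = -2 + 3 = 1)
T(A, s) = (-61 + A)*(29 + s) (T(A, s) = (A - 61)*(s + 29) = (-61 + A)*(29 + s))
Y(t, r) = 8 - t/(32*r) (Y(t, r) = 8 - t/(31*r + r) = 8 - t/(32*r))
Y(-58, c(6)) + T(33, 63) = (8 - 1/32*(-58)/1) + (-1769 - 61*63 + 29*33 + 33*63) = (8 - 1/32*(-58)*1) + (-1769 - 3843 + 957 + 2079) = (8 + 29/16) - 2576 = 157/16 - 2576 = -41059/16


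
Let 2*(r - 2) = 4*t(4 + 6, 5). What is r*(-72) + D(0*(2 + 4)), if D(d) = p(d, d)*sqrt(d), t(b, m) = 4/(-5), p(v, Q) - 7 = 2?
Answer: -144/5 ≈ -28.800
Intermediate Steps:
p(v, Q) = 9 (p(v, Q) = 7 + 2 = 9)
t(b, m) = -4/5 (t(b, m) = 4*(-1/5) = -4/5)
D(d) = 9*sqrt(d)
r = 2/5 (r = 2 + (4*(-4/5))/2 = 2 + (1/2)*(-16/5) = 2 - 8/5 = 2/5 ≈ 0.40000)
r*(-72) + D(0*(2 + 4)) = (2/5)*(-72) + 9*sqrt(0*(2 + 4)) = -144/5 + 9*sqrt(0*6) = -144/5 + 9*sqrt(0) = -144/5 + 9*0 = -144/5 + 0 = -144/5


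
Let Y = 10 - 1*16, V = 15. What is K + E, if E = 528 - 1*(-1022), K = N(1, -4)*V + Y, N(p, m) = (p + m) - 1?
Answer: 1484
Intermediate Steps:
N(p, m) = -1 + m + p (N(p, m) = (m + p) - 1 = -1 + m + p)
Y = -6 (Y = 10 - 16 = -6)
K = -66 (K = (-1 - 4 + 1)*15 - 6 = -4*15 - 6 = -60 - 6 = -66)
E = 1550 (E = 528 + 1022 = 1550)
K + E = -66 + 1550 = 1484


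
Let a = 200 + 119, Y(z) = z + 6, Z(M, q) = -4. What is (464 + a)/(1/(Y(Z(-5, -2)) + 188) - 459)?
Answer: -148770/87209 ≈ -1.7059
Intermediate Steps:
Y(z) = 6 + z
a = 319
(464 + a)/(1/(Y(Z(-5, -2)) + 188) - 459) = (464 + 319)/(1/((6 - 4) + 188) - 459) = 783/(1/(2 + 188) - 459) = 783/(1/190 - 459) = 783/(-87209/190) = 783*(-190/87209) = -148770/87209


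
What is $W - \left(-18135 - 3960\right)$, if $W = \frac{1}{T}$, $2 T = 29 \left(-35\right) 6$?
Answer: $\frac{67279274}{3045} \approx 22095.0$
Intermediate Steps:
$T = -3045$ ($T = \frac{29 \left(-35\right) 6}{2} = \frac{\left(-1015\right) 6}{2} = \frac{1}{2} \left(-6090\right) = -3045$)
$W = - \frac{1}{3045}$ ($W = \frac{1}{-3045} = - \frac{1}{3045} \approx -0.00032841$)
$W - \left(-18135 - 3960\right) = - \frac{1}{3045} - \left(-18135 - 3960\right) = - \frac{1}{3045} - -22095 = - \frac{1}{3045} + 22095 = \frac{67279274}{3045}$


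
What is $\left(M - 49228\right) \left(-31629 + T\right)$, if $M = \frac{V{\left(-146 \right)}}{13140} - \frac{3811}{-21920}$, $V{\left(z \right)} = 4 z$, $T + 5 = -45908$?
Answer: $\frac{2748403829447}{720} \approx 3.8172 \cdot 10^{9}$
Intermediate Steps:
$T = -45913$ ($T = -5 - 45908 = -45913$)
$M = \frac{25531}{197280}$ ($M = \frac{4 \left(-146\right)}{13140} - \frac{3811}{-21920} = \left(-584\right) \frac{1}{13140} - - \frac{3811}{21920} = - \frac{2}{45} + \frac{3811}{21920} = \frac{25531}{197280} \approx 0.12942$)
$\left(M - 49228\right) \left(-31629 + T\right) = \left(\frac{25531}{197280} - 49228\right) \left(-31629 - 45913\right) = \left(- \frac{9711674309}{197280}\right) \left(-77542\right) = \frac{2748403829447}{720}$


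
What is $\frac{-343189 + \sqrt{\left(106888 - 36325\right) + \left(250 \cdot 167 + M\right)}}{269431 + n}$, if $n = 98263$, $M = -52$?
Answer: $- \frac{343189}{367694} + \frac{\sqrt{112261}}{367694} \approx -0.93244$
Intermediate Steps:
$\frac{-343189 + \sqrt{\left(106888 - 36325\right) + \left(250 \cdot 167 + M\right)}}{269431 + n} = \frac{-343189 + \sqrt{\left(106888 - 36325\right) + \left(250 \cdot 167 - 52\right)}}{269431 + 98263} = \frac{-343189 + \sqrt{\left(106888 - 36325\right) + \left(41750 - 52\right)}}{367694} = \left(-343189 + \sqrt{70563 + 41698}\right) \frac{1}{367694} = \left(-343189 + \sqrt{112261}\right) \frac{1}{367694} = - \frac{343189}{367694} + \frac{\sqrt{112261}}{367694}$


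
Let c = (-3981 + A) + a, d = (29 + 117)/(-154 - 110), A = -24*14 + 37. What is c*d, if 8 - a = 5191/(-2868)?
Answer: 81274915/34416 ≈ 2361.5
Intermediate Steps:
A = -299 (A = -336 + 37 = -299)
a = 28135/2868 (a = 8 - 5191/(-2868) = 8 - 5191*(-1)/2868 = 8 - 1*(-5191/2868) = 8 + 5191/2868 = 28135/2868 ≈ 9.8100)
d = -73/132 (d = 146/(-264) = 146*(-1/264) = -73/132 ≈ -0.55303)
c = -12246905/2868 (c = (-3981 - 299) + 28135/2868 = -4280 + 28135/2868 = -12246905/2868 ≈ -4270.2)
c*d = -12246905/2868*(-73/132) = 81274915/34416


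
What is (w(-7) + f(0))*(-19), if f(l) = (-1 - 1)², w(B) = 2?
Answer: -114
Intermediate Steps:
f(l) = 4 (f(l) = (-2)² = 4)
(w(-7) + f(0))*(-19) = (2 + 4)*(-19) = 6*(-19) = -114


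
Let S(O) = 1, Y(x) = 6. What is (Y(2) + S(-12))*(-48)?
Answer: -336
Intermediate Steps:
(Y(2) + S(-12))*(-48) = (6 + 1)*(-48) = 7*(-48) = -336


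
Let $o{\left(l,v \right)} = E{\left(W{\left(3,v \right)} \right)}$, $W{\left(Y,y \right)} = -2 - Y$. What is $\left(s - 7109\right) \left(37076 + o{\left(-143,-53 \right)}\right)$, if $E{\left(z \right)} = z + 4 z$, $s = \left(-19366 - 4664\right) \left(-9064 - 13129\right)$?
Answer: $19758953021731$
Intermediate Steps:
$s = 533297790$ ($s = \left(-24030\right) \left(-22193\right) = 533297790$)
$E{\left(z \right)} = 5 z$
$o{\left(l,v \right)} = -25$ ($o{\left(l,v \right)} = 5 \left(-2 - 3\right) = 5 \left(-5\right) = -25$)
$\left(s - 7109\right) \left(37076 + o{\left(-143,-53 \right)}\right) = \left(533297790 - 7109\right) \left(37076 - 25\right) = 533290681 \cdot 37051 = 19758953021731$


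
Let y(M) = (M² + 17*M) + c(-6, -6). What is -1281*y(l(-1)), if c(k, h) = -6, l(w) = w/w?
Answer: -15372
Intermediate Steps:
l(w) = 1
y(M) = -6 + M² + 17*M (y(M) = (M² + 17*M) - 6 = -6 + M² + 17*M)
-1281*y(l(-1)) = -1281*(-6 + 1² + 17*1) = -1281*(-6 + 1 + 17) = -1281*12 = -15372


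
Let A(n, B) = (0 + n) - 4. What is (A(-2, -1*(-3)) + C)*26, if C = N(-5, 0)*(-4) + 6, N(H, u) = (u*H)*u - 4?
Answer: 416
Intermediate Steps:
A(n, B) = -4 + n (A(n, B) = n - 4 = -4 + n)
N(H, u) = -4 + H*u² (N(H, u) = (H*u)*u - 4 = H*u² - 4 = -4 + H*u²)
C = 22 (C = (-4 - 5*0²)*(-4) + 6 = (-4 - 5*0)*(-4) + 6 = (-4 + 0)*(-4) + 6 = -4*(-4) + 6 = 16 + 6 = 22)
(A(-2, -1*(-3)) + C)*26 = ((-4 - 2) + 22)*26 = (-6 + 22)*26 = 16*26 = 416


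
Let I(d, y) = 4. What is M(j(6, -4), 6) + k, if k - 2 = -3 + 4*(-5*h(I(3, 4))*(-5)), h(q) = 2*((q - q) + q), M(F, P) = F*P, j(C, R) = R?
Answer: 775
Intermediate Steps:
h(q) = 2*q (h(q) = 2*(0 + q) = 2*q)
k = 799 (k = 2 + (-3 + 4*(-10*4*(-5))) = 2 + (-3 + 4*(-5*8*(-5))) = 2 + (-3 + 4*(-40*(-5))) = 2 + (-3 + 4*200) = 2 + (-3 + 800) = 2 + 797 = 799)
M(j(6, -4), 6) + k = -4*6 + 799 = -24 + 799 = 775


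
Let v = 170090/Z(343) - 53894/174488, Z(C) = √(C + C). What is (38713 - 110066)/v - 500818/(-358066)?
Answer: 27560452502076763864815741/19712050035871159362996329 - 323318236391356425520*√14/110102886260472423313 ≈ -9.5893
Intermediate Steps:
Z(C) = √2*√C (Z(C) = √(2*C) = √2*√C)
v = -26947/87244 + 85045*√14/49 (v = 170090/((√2*√343)) - 53894/174488 = 170090/((√2*(7*√7))) - 53894*1/174488 = 170090/((7*√14)) - 26947/87244 = 170090*(√14/98) - 26947/87244 = 85045*√14/49 - 26947/87244 = -26947/87244 + 85045*√14/49 ≈ 6493.8)
(38713 - 110066)/v - 500818/(-358066) = (38713 - 110066)/(-26947/87244 + 85045*√14/49) - 500818/(-358066) = -71353/(-26947/87244 + 85045*√14/49) - 500818*(-1/358066) = -71353/(-26947/87244 + 85045*√14/49) + 250409/179033 = 250409/179033 - 71353/(-26947/87244 + 85045*√14/49)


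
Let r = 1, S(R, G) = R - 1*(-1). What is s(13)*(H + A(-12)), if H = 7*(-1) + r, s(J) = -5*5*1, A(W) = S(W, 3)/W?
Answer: 1525/12 ≈ 127.08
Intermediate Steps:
S(R, G) = 1 + R (S(R, G) = R + 1 = 1 + R)
A(W) = (1 + W)/W
s(J) = -25 (s(J) = -25*1 = -25)
H = -6 (H = 7*(-1) + 1 = -7 + 1 = -6)
s(13)*(H + A(-12)) = -25*(-6 + (1 - 12)/(-12)) = -25*(-6 - 1/12*(-11)) = -25*(-6 + 11/12) = -25*(-61/12) = 1525/12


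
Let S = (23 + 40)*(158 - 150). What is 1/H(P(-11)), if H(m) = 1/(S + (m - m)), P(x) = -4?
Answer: 504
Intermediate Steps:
S = 504 (S = 63*8 = 504)
H(m) = 1/504 (H(m) = 1/(504 + (m - m)) = 1/(504 + 0) = 1/504)
1/H(P(-11)) = 1/(1/504) = 504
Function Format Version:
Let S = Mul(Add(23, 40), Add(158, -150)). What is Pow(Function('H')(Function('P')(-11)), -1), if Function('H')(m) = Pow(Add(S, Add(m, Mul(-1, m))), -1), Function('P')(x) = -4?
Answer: 504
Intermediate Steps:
S = 504 (S = Mul(63, 8) = 504)
Function('H')(m) = Rational(1, 504) (Function('H')(m) = Pow(Add(504, Add(m, Mul(-1, m))), -1) = Pow(Add(504, 0), -1) = Pow(504, -1) = Rational(1, 504))
Pow(Function('H')(Function('P')(-11)), -1) = Pow(Rational(1, 504), -1) = 504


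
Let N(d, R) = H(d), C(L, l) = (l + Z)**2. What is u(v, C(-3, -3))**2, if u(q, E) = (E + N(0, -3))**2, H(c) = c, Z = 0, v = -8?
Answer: 6561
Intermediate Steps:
C(L, l) = l**2 (C(L, l) = (l + 0)**2 = l**2)
N(d, R) = d
u(q, E) = E**2 (u(q, E) = (E + 0)**2 = E**2)
u(v, C(-3, -3))**2 = (((-3)**2)**2)**2 = (9**2)**2 = 81**2 = 6561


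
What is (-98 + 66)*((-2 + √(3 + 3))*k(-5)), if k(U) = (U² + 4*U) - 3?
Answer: 128 - 64*√6 ≈ -28.767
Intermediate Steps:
k(U) = -3 + U² + 4*U
(-98 + 66)*((-2 + √(3 + 3))*k(-5)) = (-98 + 66)*((-2 + √(3 + 3))*(-3 + (-5)² + 4*(-5))) = -32*(-2 + √6)*(-3 + 25 - 20) = -32*(-2 + √6)*2 = -32*(-4 + 2*√6) = 128 - 64*√6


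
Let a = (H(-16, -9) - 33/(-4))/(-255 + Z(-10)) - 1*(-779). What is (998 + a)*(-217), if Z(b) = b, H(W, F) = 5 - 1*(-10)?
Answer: -408725359/1060 ≈ -3.8559e+5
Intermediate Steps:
H(W, F) = 15 (H(W, F) = 5 + 10 = 15)
a = 825647/1060 (a = (15 - 33/(-4))/(-255 - 10) - 1*(-779) = (15 - 33*(-1)/4)/(-265) + 779 = (15 - 33*(-¼))*(-1/265) + 779 = (15 + 33/4)*(-1/265) + 779 = (93/4)*(-1/265) + 779 = -93/1060 + 779 = 825647/1060 ≈ 778.91)
(998 + a)*(-217) = (998 + 825647/1060)*(-217) = (1883527/1060)*(-217) = -408725359/1060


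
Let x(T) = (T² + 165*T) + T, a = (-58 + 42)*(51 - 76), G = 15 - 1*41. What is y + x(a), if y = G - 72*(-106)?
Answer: 234006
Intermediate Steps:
G = -26 (G = 15 - 41 = -26)
a = 400 (a = -16*(-25) = 400)
x(T) = T² + 166*T
y = 7606 (y = -26 - 72*(-106) = -26 + 7632 = 7606)
y + x(a) = 7606 + 400*(166 + 400) = 7606 + 400*566 = 7606 + 226400 = 234006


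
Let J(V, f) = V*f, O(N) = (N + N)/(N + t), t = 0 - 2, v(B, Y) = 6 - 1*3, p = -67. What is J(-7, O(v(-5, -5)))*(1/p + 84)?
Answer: -236334/67 ≈ -3527.4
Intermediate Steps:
v(B, Y) = 3 (v(B, Y) = 6 - 3 = 3)
t = -2
O(N) = 2*N/(-2 + N) (O(N) = (N + N)/(N - 2) = (2*N)/(-2 + N) = 2*N/(-2 + N))
J(-7, O(v(-5, -5)))*(1/p + 84) = (-14*3/(-2 + 3))*(1/(-67) + 84) = (-14*3/1)*(-1/67 + 84) = -14*3*(5627/67) = -7*6*(5627/67) = -42*5627/67 = -236334/67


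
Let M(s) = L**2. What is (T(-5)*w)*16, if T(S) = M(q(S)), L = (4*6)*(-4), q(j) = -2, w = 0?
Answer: 0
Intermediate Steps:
L = -96 (L = 24*(-4) = -96)
M(s) = 9216 (M(s) = (-96)**2 = 9216)
T(S) = 9216
(T(-5)*w)*16 = (9216*0)*16 = 0*16 = 0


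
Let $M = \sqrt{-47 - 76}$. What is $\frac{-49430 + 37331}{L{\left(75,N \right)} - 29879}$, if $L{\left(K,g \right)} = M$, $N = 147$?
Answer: $\frac{361506021}{892754764} + \frac{12099 i \sqrt{123}}{892754764} \approx 0.40493 + 0.0001503 i$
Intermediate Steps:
$M = i \sqrt{123}$ ($M = \sqrt{-123} = i \sqrt{123} \approx 11.091 i$)
$L{\left(K,g \right)} = i \sqrt{123}$
$\frac{-49430 + 37331}{L{\left(75,N \right)} - 29879} = \frac{-49430 + 37331}{i \sqrt{123} - 29879} = - \frac{12099}{-29879 + i \sqrt{123}}$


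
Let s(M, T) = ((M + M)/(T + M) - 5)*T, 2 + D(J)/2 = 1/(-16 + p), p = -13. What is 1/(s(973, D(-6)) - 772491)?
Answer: -814871/629470594463 ≈ -1.2945e-6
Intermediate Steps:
D(J) = -118/29 (D(J) = -4 + 2/(-16 - 13) = -4 + 2/(-29) = -4 + 2*(-1/29) = -4 - 2/29 = -118/29)
s(M, T) = T*(-5 + 2*M/(M + T)) (s(M, T) = ((2*M)/(M + T) - 5)*T = (2*M/(M + T) - 5)*T = (-5 + 2*M/(M + T))*T = T*(-5 + 2*M/(M + T)))
1/(s(973, D(-6)) - 772491) = 1/(-1*(-118/29)*(3*973 + 5*(-118/29))/(973 - 118/29) - 772491) = 1/(-1*(-118/29)*(2919 - 590/29)/28099/29 - 772491) = 1/(-1*(-118/29)*29/28099*84061/29 - 772491) = 1/(9919198/814871 - 772491) = 1/(-629470594463/814871) = -814871/629470594463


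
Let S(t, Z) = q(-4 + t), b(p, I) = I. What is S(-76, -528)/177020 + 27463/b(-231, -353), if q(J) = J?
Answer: -243076425/3124403 ≈ -77.799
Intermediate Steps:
S(t, Z) = -4 + t
S(-76, -528)/177020 + 27463/b(-231, -353) = (-4 - 76)/177020 + 27463/(-353) = -80*1/177020 + 27463*(-1/353) = -4/8851 - 27463/353 = -243076425/3124403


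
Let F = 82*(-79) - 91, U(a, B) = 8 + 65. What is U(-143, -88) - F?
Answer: 6642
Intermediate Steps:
U(a, B) = 73
F = -6569 (F = -6478 - 91 = -6569)
U(-143, -88) - F = 73 - 1*(-6569) = 73 + 6569 = 6642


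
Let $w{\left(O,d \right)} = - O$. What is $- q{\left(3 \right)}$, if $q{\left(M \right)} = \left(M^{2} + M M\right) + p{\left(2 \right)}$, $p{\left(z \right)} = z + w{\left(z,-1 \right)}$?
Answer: $-18$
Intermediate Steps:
$p{\left(z \right)} = 0$ ($p{\left(z \right)} = z - z = 0$)
$q{\left(M \right)} = 2 M^{2}$ ($q{\left(M \right)} = \left(M^{2} + M M\right) + 0 = \left(M^{2} + M^{2}\right) + 0 = 2 M^{2} + 0 = 2 M^{2}$)
$- q{\left(3 \right)} = - 2 \cdot 3^{2} = - 2 \cdot 9 = \left(-1\right) 18 = -18$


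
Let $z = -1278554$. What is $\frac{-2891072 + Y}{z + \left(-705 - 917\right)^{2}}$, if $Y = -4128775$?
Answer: $- \frac{7019847}{1352330} \approx -5.1909$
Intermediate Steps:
$\frac{-2891072 + Y}{z + \left(-705 - 917\right)^{2}} = \frac{-2891072 - 4128775}{-1278554 + \left(-705 - 917\right)^{2}} = - \frac{7019847}{-1278554 + \left(-1622\right)^{2}} = - \frac{7019847}{-1278554 + 2630884} = - \frac{7019847}{1352330}$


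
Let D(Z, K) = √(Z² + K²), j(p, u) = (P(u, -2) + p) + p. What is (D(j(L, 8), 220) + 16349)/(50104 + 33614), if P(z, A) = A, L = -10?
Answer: 16349/83718 + 11*√101/41859 ≈ 0.19793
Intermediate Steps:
j(p, u) = -2 + 2*p (j(p, u) = (-2 + p) + p = -2 + 2*p)
D(Z, K) = √(K² + Z²)
(D(j(L, 8), 220) + 16349)/(50104 + 33614) = (√(220² + (-2 + 2*(-10))²) + 16349)/(50104 + 33614) = (√(48400 + (-2 - 20)²) + 16349)/83718 = (√(48400 + (-22)²) + 16349)*(1/83718) = (√(48400 + 484) + 16349)*(1/83718) = (√48884 + 16349)*(1/83718) = (22*√101 + 16349)*(1/83718) = (16349 + 22*√101)*(1/83718) = 16349/83718 + 11*√101/41859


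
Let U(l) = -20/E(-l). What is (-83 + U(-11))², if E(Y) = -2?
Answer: 5329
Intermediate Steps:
U(l) = 10 (U(l) = -20/(-2) = -20*(-½) = 10)
(-83 + U(-11))² = (-83 + 10)² = (-73)² = 5329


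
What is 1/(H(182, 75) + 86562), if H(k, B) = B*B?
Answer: 1/92187 ≈ 1.0848e-5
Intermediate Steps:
H(k, B) = B²
1/(H(182, 75) + 86562) = 1/(75² + 86562) = 1/(5625 + 86562) = 1/92187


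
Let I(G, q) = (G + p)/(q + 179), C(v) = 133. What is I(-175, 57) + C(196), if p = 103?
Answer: 7829/59 ≈ 132.69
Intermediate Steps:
I(G, q) = (103 + G)/(179 + q) (I(G, q) = (G + 103)/(q + 179) = (103 + G)/(179 + q))
I(-175, 57) + C(196) = (103 - 175)/(179 + 57) + 133 = -72/236 + 133 = (1/236)*(-72) + 133 = -18/59 + 133 = 7829/59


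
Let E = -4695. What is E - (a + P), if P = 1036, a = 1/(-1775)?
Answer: -10172524/1775 ≈ -5731.0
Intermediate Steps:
a = -1/1775 ≈ -0.00056338
E - (a + P) = -4695 - (-1/1775 + 1036) = -4695 - 1*1838899/1775 = -4695 - 1838899/1775 = -10172524/1775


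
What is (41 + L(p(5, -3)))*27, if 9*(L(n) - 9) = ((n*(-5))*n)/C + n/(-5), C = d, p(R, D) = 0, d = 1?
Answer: 1350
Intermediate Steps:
C = 1
L(n) = 9 - 5*n²/9 - n/45 (L(n) = 9 + (((n*(-5))*n)/1 + n/(-5))/9 = 9 + (((-5*n)*n)*1 + n*(-⅕))/9 = 9 + (-5*n²*1 - n/5)/9 = 9 + (-5*n² - n/5)/9 = 9 + (-5*n²/9 - n/45) = 9 - 5*n²/9 - n/45)
(41 + L(p(5, -3)))*27 = (41 + (9 - 5/9*0² - 1/45*0))*27 = (41 + (9 - 5/9*0 + 0))*27 = (41 + (9 + 0 + 0))*27 = (41 + 9)*27 = 50*27 = 1350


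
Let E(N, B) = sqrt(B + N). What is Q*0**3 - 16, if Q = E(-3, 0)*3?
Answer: -16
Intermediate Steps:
Q = 3*I*sqrt(3) (Q = sqrt(0 - 3)*3 = sqrt(-3)*3 = (I*sqrt(3))*3 = 3*I*sqrt(3) ≈ 5.1962*I)
Q*0**3 - 16 = (3*I*sqrt(3))*0**3 - 16 = (3*I*sqrt(3))*0 - 16 = 0 - 16 = -16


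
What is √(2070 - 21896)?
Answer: I*√19826 ≈ 140.8*I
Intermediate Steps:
√(2070 - 21896) = √(-19826) = I*√19826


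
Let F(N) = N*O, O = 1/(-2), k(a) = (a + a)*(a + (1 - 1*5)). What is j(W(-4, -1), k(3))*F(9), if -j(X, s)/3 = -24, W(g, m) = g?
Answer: -324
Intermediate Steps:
k(a) = 2*a*(-4 + a) (k(a) = (2*a)*(a + (1 - 5)) = (2*a)*(a - 4) = (2*a)*(-4 + a) = 2*a*(-4 + a))
j(X, s) = 72 (j(X, s) = -3*(-24) = 72)
O = -½ ≈ -0.50000
F(N) = -N/2 (F(N) = N*(-½) = -N/2)
j(W(-4, -1), k(3))*F(9) = 72*(-½*9) = 72*(-9/2) = -324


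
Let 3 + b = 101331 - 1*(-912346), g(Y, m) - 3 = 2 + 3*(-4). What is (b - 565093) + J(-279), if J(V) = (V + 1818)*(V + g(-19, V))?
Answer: 8427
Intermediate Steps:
g(Y, m) = -7 (g(Y, m) = 3 + (2 + 3*(-4)) = 3 + (2 - 12) = 3 - 10 = -7)
J(V) = (-7 + V)*(1818 + V) (J(V) = (V + 1818)*(V - 7) = (1818 + V)*(-7 + V) = (-7 + V)*(1818 + V))
b = 1013674 (b = -3 + (101331 - 1*(-912346)) = -3 + (101331 + 912346) = -3 + 1013677 = 1013674)
(b - 565093) + J(-279) = (1013674 - 565093) + (-12726 + (-279)² + 1811*(-279)) = 448581 + (-12726 + 77841 - 505269) = 448581 - 440154 = 8427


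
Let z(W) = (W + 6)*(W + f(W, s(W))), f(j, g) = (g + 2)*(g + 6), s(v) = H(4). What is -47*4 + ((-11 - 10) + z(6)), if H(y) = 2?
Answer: 247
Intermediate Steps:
s(v) = 2
f(j, g) = (2 + g)*(6 + g)
z(W) = (6 + W)*(32 + W) (z(W) = (W + 6)*(W + (12 + 2² + 8*2)) = (6 + W)*(W + (12 + 4 + 16)) = (6 + W)*(W + 32) = (6 + W)*(32 + W))
-47*4 + ((-11 - 10) + z(6)) = -47*4 + ((-11 - 10) + (192 + 6² + 38*6)) = -188 + (-21 + (192 + 36 + 228)) = -188 + (-21 + 456) = -188 + 435 = 247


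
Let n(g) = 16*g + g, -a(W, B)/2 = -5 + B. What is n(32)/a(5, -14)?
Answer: 272/19 ≈ 14.316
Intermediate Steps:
a(W, B) = 10 - 2*B (a(W, B) = -2*(-5 + B) = 10 - 2*B)
n(g) = 17*g
n(32)/a(5, -14) = (17*32)/(10 - 2*(-14)) = 544/(10 + 28) = 544/38 = 544*(1/38) = 272/19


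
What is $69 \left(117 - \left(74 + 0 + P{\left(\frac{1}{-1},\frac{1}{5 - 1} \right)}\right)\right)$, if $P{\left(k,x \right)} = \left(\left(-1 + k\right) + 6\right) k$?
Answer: $3243$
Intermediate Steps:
$P{\left(k,x \right)} = k \left(5 + k\right)$ ($P{\left(k,x \right)} = \left(5 + k\right) k = k \left(5 + k\right)$)
$69 \left(117 - \left(74 + 0 + P{\left(\frac{1}{-1},\frac{1}{5 - 1} \right)}\right)\right) = 69 \left(117 - \left(74 + 0 + \frac{5 + \frac{1}{-1}}{-1}\right)\right) = 69 \left(117 - \left(74 - \left(5 - 1\right)\right)\right) = 69 \left(117 - \left(74 - 4\right)\right) = 69 \left(117 - 70\right) = 69 \cdot 47 = 3243$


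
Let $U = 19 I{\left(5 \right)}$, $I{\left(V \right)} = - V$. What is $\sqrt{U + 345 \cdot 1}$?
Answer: $5 \sqrt{10} \approx 15.811$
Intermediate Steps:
$U = -95$ ($U = 19 \left(\left(-1\right) 5\right) = 19 \left(-5\right) = -95$)
$\sqrt{U + 345 \cdot 1} = \sqrt{-95 + 345 \cdot 1} = \sqrt{-95 + 345} = \sqrt{250} = 5 \sqrt{10}$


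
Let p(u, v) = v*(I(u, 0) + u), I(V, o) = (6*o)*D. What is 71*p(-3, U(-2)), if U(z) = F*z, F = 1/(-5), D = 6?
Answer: -426/5 ≈ -85.200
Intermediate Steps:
F = -1/5 ≈ -0.20000
I(V, o) = 36*o (I(V, o) = (6*o)*6 = 36*o)
U(z) = -z/5
p(u, v) = u*v (p(u, v) = v*(36*0 + u) = v*(0 + u) = v*u = u*v)
71*p(-3, U(-2)) = 71*(-(-3)*(-2)/5) = 71*(-3*2/5) = 71*(-6/5) = -426/5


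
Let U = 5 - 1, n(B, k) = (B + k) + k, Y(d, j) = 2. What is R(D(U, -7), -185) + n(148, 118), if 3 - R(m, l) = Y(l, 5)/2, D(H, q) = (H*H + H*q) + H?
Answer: 386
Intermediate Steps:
n(B, k) = B + 2*k
U = 4
D(H, q) = H + H² + H*q (D(H, q) = (H² + H*q) + H = H + H² + H*q)
R(m, l) = 2 (R(m, l) = 3 - 2/2 = 3 - 1*1 = 3 - 1 = 2)
R(D(U, -7), -185) + n(148, 118) = 2 + (148 + 2*118) = 2 + (148 + 236) = 2 + 384 = 386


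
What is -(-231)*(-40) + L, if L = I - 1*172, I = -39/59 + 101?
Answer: -549388/59 ≈ -9311.7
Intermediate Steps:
I = 5920/59 (I = -39*1/59 + 101 = -39/59 + 101 = 5920/59 ≈ 100.34)
L = -4228/59 (L = 5920/59 - 1*172 = 5920/59 - 172 = -4228/59 ≈ -71.661)
-(-231)*(-40) + L = -(-231)*(-40) - 4228/59 = -231*40 - 4228/59 = -9240 - 4228/59 = -549388/59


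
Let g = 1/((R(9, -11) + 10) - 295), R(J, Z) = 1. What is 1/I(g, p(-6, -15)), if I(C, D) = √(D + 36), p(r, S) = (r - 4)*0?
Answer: ⅙ ≈ 0.16667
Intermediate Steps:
p(r, S) = 0 (p(r, S) = (-4 + r)*0 = 0)
g = -1/284 (g = 1/((1 + 10) - 295) = 1/(11 - 295) = 1/(-284) = -1/284 ≈ -0.0035211)
I(C, D) = √(36 + D)
1/I(g, p(-6, -15)) = 1/(√(36 + 0)) = 1/(√36) = 1/6 = ⅙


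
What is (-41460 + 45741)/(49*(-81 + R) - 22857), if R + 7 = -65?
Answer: -1427/10118 ≈ -0.14104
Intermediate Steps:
R = -72 (R = -7 - 65 = -72)
(-41460 + 45741)/(49*(-81 + R) - 22857) = (-41460 + 45741)/(49*(-81 - 72) - 22857) = 4281/(49*(-153) - 22857) = 4281/(-7497 - 22857) = 4281/(-30354) = 4281*(-1/30354) = -1427/10118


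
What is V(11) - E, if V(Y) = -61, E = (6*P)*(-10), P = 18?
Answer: 1019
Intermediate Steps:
E = -1080 (E = (6*18)*(-10) = 108*(-10) = -1080)
V(11) - E = -61 - 1*(-1080) = -61 + 1080 = 1019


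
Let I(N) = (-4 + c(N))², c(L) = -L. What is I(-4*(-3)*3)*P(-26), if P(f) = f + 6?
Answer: -32000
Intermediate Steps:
P(f) = 6 + f
I(N) = (-4 - N)²
I(-4*(-3)*3)*P(-26) = (4 - 4*(-3)*3)²*(6 - 26) = (4 + 12*3)²*(-20) = (4 + 36)²*(-20) = 40²*(-20) = 1600*(-20) = -32000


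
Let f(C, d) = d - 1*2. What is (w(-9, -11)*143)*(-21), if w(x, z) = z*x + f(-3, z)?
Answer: -258258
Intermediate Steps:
f(C, d) = -2 + d (f(C, d) = d - 2 = -2 + d)
w(x, z) = -2 + z + x*z (w(x, z) = z*x + (-2 + z) = x*z + (-2 + z) = -2 + z + x*z)
(w(-9, -11)*143)*(-21) = ((-2 - 11 - 9*(-11))*143)*(-21) = ((-2 - 11 + 99)*143)*(-21) = (86*143)*(-21) = 12298*(-21) = -258258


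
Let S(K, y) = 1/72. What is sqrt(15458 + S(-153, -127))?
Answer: sqrt(2225954)/12 ≈ 124.33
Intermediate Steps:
S(K, y) = 1/72
sqrt(15458 + S(-153, -127)) = sqrt(15458 + 1/72) = sqrt(1112977/72) = sqrt(2225954)/12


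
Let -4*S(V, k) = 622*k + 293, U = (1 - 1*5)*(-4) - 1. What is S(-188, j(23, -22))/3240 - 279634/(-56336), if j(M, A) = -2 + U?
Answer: 21889009/5070240 ≈ 4.3172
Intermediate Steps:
U = 15 (U = (1 - 5)*(-4) - 1 = -4*(-4) - 1 = 16 - 1 = 15)
j(M, A) = 13 (j(M, A) = -2 + 15 = 13)
S(V, k) = -293/4 - 311*k/2 (S(V, k) = -(622*k + 293)/4 = -(293 + 622*k)/4 = -293/4 - 311*k/2)
S(-188, j(23, -22))/3240 - 279634/(-56336) = (-293/4 - 311/2*13)/3240 - 279634/(-56336) = (-293/4 - 4043/2)*(1/3240) - 279634*(-1/56336) = -8379/4*1/3240 + 139817/28168 = -931/1440 + 139817/28168 = 21889009/5070240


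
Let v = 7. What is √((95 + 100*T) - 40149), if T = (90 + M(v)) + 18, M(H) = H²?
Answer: 3*I*√2706 ≈ 156.06*I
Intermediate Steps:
T = 157 (T = (90 + 7²) + 18 = (90 + 49) + 18 = 139 + 18 = 157)
√((95 + 100*T) - 40149) = √((95 + 100*157) - 40149) = √((95 + 15700) - 40149) = √(15795 - 40149) = √(-24354) = 3*I*√2706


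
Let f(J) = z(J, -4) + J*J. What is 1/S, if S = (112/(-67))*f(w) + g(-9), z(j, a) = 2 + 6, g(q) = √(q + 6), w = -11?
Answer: -322672/69586057 - 4489*I*√3/208758171 ≈ -0.004637 - 3.7245e-5*I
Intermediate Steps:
g(q) = √(6 + q)
z(j, a) = 8
f(J) = 8 + J² (f(J) = 8 + J*J = 8 + J²)
S = -14448/67 + I*√3 (S = (112/(-67))*(8 + (-11)²) + √(6 - 9) = (112*(-1/67))*(8 + 121) + √(-3) = -112/67*129 + I*√3 = -14448/67 + I*√3 ≈ -215.64 + 1.732*I)
1/S = 1/(-14448/67 + I*√3)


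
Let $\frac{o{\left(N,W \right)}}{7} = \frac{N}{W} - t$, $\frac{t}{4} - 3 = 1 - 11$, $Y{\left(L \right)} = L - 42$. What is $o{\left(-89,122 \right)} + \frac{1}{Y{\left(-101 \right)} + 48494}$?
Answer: $\frac{1126046561}{5898822} \approx 190.89$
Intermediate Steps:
$Y{\left(L \right)} = -42 + L$ ($Y{\left(L \right)} = L - 42 = -42 + L$)
$t = -28$ ($t = 12 + 4 \left(1 - 11\right) = 12 + 4 \left(-10\right) = 12 - 40 = -28$)
$o{\left(N,W \right)} = 196 + \frac{7 N}{W}$ ($o{\left(N,W \right)} = 7 \left(\frac{N}{W} - -28\right) = 7 \left(\frac{N}{W} + 28\right) = 7 \left(28 + \frac{N}{W}\right) = 196 + \frac{7 N}{W}$)
$o{\left(-89,122 \right)} + \frac{1}{Y{\left(-101 \right)} + 48494} = \left(196 + 7 \left(-89\right) \frac{1}{122}\right) + \frac{1}{\left(-42 - 101\right) + 48494} = \left(196 + 7 \left(-89\right) \frac{1}{122}\right) + \frac{1}{-143 + 48494} = \left(196 - \frac{623}{122}\right) + \frac{1}{48351} = \frac{23289}{122} + \frac{1}{48351} = \frac{1126046561}{5898822}$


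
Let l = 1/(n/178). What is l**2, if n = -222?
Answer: 7921/12321 ≈ 0.64289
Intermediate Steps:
l = -89/111 (l = 1/(-222/178) = 1/(-222*1/178) = 1/(-111/89) = -89/111 ≈ -0.80180)
l**2 = (-89/111)**2 = 7921/12321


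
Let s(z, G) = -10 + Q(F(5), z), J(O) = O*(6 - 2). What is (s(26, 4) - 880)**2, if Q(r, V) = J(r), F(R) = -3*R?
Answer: 902500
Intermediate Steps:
J(O) = 4*O (J(O) = O*4 = 4*O)
Q(r, V) = 4*r
s(z, G) = -70 (s(z, G) = -10 + 4*(-3*5) = -10 + 4*(-15) = -10 - 60 = -70)
(s(26, 4) - 880)**2 = (-70 - 880)**2 = (-950)**2 = 902500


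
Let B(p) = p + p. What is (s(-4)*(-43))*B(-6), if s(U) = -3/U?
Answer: 387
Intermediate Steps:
B(p) = 2*p
(s(-4)*(-43))*B(-6) = (-3/(-4)*(-43))*(2*(-6)) = (-3*(-1/4)*(-43))*(-12) = ((3/4)*(-43))*(-12) = -129/4*(-12) = 387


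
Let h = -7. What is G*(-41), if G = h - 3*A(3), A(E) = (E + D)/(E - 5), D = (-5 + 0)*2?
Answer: 1435/2 ≈ 717.50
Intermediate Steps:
D = -10 (D = -5*2 = -10)
A(E) = (-10 + E)/(-5 + E) (A(E) = (E - 10)/(E - 5) = (-10 + E)/(-5 + E))
G = -35/2 (G = -7 - 3*(-10 + 3)/(-5 + 3) = -7 - 3*(-7)/(-2) = -7 - (-3)*(-7)/2 = -7 - 3*7/2 = -7 - 21/2 = -35/2 ≈ -17.500)
G*(-41) = -35/2*(-41) = 1435/2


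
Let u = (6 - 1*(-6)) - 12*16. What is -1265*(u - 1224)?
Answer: 1776060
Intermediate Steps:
u = -180 (u = (6 + 6) - 192 = 12 - 192 = -180)
-1265*(u - 1224) = -1265*(-180 - 1224) = -1265*(-1404) = 1776060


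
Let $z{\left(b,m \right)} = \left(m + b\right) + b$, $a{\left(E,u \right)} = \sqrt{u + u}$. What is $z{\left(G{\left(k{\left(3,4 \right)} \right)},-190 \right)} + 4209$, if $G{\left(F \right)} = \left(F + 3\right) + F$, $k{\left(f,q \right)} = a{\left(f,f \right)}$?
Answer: $4025 + 4 \sqrt{6} \approx 4034.8$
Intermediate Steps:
$a{\left(E,u \right)} = \sqrt{2} \sqrt{u}$ ($a{\left(E,u \right)} = \sqrt{2 u} = \sqrt{2} \sqrt{u}$)
$k{\left(f,q \right)} = \sqrt{2} \sqrt{f}$
$G{\left(F \right)} = 3 + 2 F$ ($G{\left(F \right)} = \left(3 + F\right) + F = 3 + 2 F$)
$z{\left(b,m \right)} = m + 2 b$ ($z{\left(b,m \right)} = \left(b + m\right) + b = m + 2 b$)
$z{\left(G{\left(k{\left(3,4 \right)} \right)},-190 \right)} + 4209 = \left(-190 + 2 \left(3 + 2 \sqrt{2} \sqrt{3}\right)\right) + 4209 = \left(-190 + 2 \left(3 + 2 \sqrt{6}\right)\right) + 4209 = \left(-190 + \left(6 + 4 \sqrt{6}\right)\right) + 4209 = \left(-184 + 4 \sqrt{6}\right) + 4209 = 4025 + 4 \sqrt{6}$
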